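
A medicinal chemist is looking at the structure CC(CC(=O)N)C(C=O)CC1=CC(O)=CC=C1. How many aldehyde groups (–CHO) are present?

The aldehyde motif appears at heavy-atom position 8 in the SMILES.
Other groups present: 1 amide, 1 hydroxyl.
Aldehyde count: 1.

1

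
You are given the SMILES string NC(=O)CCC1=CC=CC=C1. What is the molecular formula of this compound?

Walk through each heavy atom and fill implicit hydrogens from standard valence (C 4, N 3, O 2, S 2, halogen 1):
  atom 1: N, bond orders sum to 1 (valence 3) → 2 H
  atom 2: C, bond orders sum to 4 (valence 4) → 0 H
  atom 3: O, bond orders sum to 2 (valence 2) → 0 H
  atom 4: C, bond orders sum to 2 (valence 4) → 2 H
  atom 5: C, bond orders sum to 2 (valence 4) → 2 H
  atom 6: C, bond orders sum to 4 (valence 4) → 0 H
  atom 7: C, bond orders sum to 3 (valence 4) → 1 H
  atom 8: C, bond orders sum to 3 (valence 4) → 1 H
  atom 9: C, bond orders sum to 3 (valence 4) → 1 H
  atom 10: C, bond orders sum to 3 (valence 4) → 1 H
  atom 11: C, bond orders sum to 3 (valence 4) → 1 H
Totals → C:9, H:11, N:1, O:1.
In Hill order: C9H11NO.

C9H11NO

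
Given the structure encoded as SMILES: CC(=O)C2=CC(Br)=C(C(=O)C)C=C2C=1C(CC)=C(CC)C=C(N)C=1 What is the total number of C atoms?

Count every carbon token in the SMILES (each C, including those in ring-closure positions and inside branches).
Carbon count: 20.

20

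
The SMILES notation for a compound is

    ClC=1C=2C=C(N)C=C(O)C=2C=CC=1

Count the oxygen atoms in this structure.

1

Scan the SMILES for O atoms (remember two-letter symbols like Cl and Br are single atoms).
Oxygen count: 1.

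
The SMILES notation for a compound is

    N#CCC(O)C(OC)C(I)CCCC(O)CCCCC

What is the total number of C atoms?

15

Count every carbon token in the SMILES (each C, including those in ring-closure positions and inside branches).
Carbon count: 15.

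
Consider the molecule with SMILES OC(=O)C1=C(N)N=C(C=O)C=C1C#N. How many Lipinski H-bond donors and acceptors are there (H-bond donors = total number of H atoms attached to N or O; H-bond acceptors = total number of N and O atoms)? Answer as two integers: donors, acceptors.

3, 6

Donors: find every N or O and count the H atoms it carries.
  atom 1 (O): bond orders sum to 1 → 1 H
  atom 3 (O): bond orders sum to 2 → 0 H
  atom 6 (N): bond orders sum to 1 → 2 H
  atom 7 (N): bond orders sum to 3 → 0 H
  atom 10 (O): bond orders sum to 2 → 0 H
  atom 14 (N): bond orders sum to 3 → 0 H
Lipinski HBD = 3.
Acceptors: N atoms = 3, O atoms = 3 → HBA = 6.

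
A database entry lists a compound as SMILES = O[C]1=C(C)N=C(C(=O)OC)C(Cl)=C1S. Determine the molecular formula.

C8H8ClNO3S

Walk through each heavy atom and fill implicit hydrogens from standard valence (C 4, N 3, O 2, S 2, halogen 1):
  atom 1: O, bond orders sum to 1 (valence 2) → 1 H
  atom 2: C with explicit H count 0
  atom 3: C, bond orders sum to 4 (valence 4) → 0 H
  atom 4: C, bond orders sum to 1 (valence 4) → 3 H
  atom 5: N, bond orders sum to 3 (valence 3) → 0 H
  atom 6: C, bond orders sum to 4 (valence 4) → 0 H
  atom 7: C, bond orders sum to 4 (valence 4) → 0 H
  atom 8: O, bond orders sum to 2 (valence 2) → 0 H
  atom 9: O, bond orders sum to 2 (valence 2) → 0 H
  atom 10: C, bond orders sum to 1 (valence 4) → 3 H
  atom 11: C, bond orders sum to 4 (valence 4) → 0 H
  atom 12: Cl (halogen, monovalent) → 0 H
  atom 13: C, bond orders sum to 4 (valence 4) → 0 H
  atom 14: S, bond orders sum to 1 (valence 2) → 1 H
Totals → C:8, H:8, Cl:1, N:1, O:3, S:1.
In Hill order: C8H8ClNO3S.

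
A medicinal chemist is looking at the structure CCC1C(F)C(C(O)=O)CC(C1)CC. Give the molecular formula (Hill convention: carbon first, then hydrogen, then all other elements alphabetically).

Walk through each heavy atom and fill implicit hydrogens from standard valence (C 4, N 3, O 2, S 2, halogen 1):
  atom 1: C, bond orders sum to 1 (valence 4) → 3 H
  atom 2: C, bond orders sum to 2 (valence 4) → 2 H
  atom 3: C, bond orders sum to 3 (valence 4) → 1 H
  atom 4: C, bond orders sum to 3 (valence 4) → 1 H
  atom 5: F (halogen, monovalent) → 0 H
  atom 6: C, bond orders sum to 3 (valence 4) → 1 H
  atom 7: C, bond orders sum to 4 (valence 4) → 0 H
  atom 8: O, bond orders sum to 1 (valence 2) → 1 H
  atom 9: O, bond orders sum to 2 (valence 2) → 0 H
  atom 10: C, bond orders sum to 2 (valence 4) → 2 H
  atom 11: C, bond orders sum to 3 (valence 4) → 1 H
  atom 12: C, bond orders sum to 2 (valence 4) → 2 H
  atom 13: C, bond orders sum to 2 (valence 4) → 2 H
  atom 14: C, bond orders sum to 1 (valence 4) → 3 H
Totals → C:11, H:19, F:1, O:2.
In Hill order: C11H19FO2.

C11H19FO2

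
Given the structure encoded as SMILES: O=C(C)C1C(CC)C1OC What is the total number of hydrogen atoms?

Walk through each heavy atom and fill implicit hydrogens from standard valence (C 4, N 3, O 2, S 2, halogen 1):
  atom 1: O, bond orders sum to 2 (valence 2) → 0 H
  atom 2: C, bond orders sum to 4 (valence 4) → 0 H
  atom 3: C, bond orders sum to 1 (valence 4) → 3 H
  atom 4: C, bond orders sum to 3 (valence 4) → 1 H
  atom 5: C, bond orders sum to 3 (valence 4) → 1 H
  atom 6: C, bond orders sum to 2 (valence 4) → 2 H
  atom 7: C, bond orders sum to 1 (valence 4) → 3 H
  atom 8: C, bond orders sum to 3 (valence 4) → 1 H
  atom 9: O, bond orders sum to 2 (valence 2) → 0 H
  atom 10: C, bond orders sum to 1 (valence 4) → 3 H
Total hydrogens: 14.

14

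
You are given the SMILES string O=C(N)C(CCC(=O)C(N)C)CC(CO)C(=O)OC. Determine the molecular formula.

Walk through each heavy atom and fill implicit hydrogens from standard valence (C 4, N 3, O 2, S 2, halogen 1):
  atom 1: O, bond orders sum to 2 (valence 2) → 0 H
  atom 2: C, bond orders sum to 4 (valence 4) → 0 H
  atom 3: N, bond orders sum to 1 (valence 3) → 2 H
  atom 4: C, bond orders sum to 3 (valence 4) → 1 H
  atom 5: C, bond orders sum to 2 (valence 4) → 2 H
  atom 6: C, bond orders sum to 2 (valence 4) → 2 H
  atom 7: C, bond orders sum to 4 (valence 4) → 0 H
  atom 8: O, bond orders sum to 2 (valence 2) → 0 H
  atom 9: C, bond orders sum to 3 (valence 4) → 1 H
  atom 10: N, bond orders sum to 1 (valence 3) → 2 H
  atom 11: C, bond orders sum to 1 (valence 4) → 3 H
  atom 12: C, bond orders sum to 2 (valence 4) → 2 H
  atom 13: C, bond orders sum to 3 (valence 4) → 1 H
  atom 14: C, bond orders sum to 2 (valence 4) → 2 H
  atom 15: O, bond orders sum to 1 (valence 2) → 1 H
  atom 16: C, bond orders sum to 4 (valence 4) → 0 H
  atom 17: O, bond orders sum to 2 (valence 2) → 0 H
  atom 18: O, bond orders sum to 2 (valence 2) → 0 H
  atom 19: C, bond orders sum to 1 (valence 4) → 3 H
Totals → C:12, H:22, N:2, O:5.

C12H22N2O5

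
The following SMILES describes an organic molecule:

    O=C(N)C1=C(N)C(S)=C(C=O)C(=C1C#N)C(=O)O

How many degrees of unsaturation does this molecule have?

9

Degree of unsaturation = (number of rings) + (number of π bonds).
Ring closures in the SMILES: 1.
π bonds: 6 double bonds (each 1 DoU), 1 triple bond (each 2 DoU) → 8 DoU from unsaturation.
Total DoU = 1 + 8 = 9.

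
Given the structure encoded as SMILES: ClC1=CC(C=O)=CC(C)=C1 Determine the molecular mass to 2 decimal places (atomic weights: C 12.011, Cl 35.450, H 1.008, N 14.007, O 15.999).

154.59 g/mol

First, the molecular formula is C8H7ClO (counting implicit H from valence).
  C: 8 × 12.011 = 96.088
  Cl: 1 × 35.450 = 35.450
  H: 7 × 1.008 = 7.056
  O: 1 × 15.999 = 15.999
Sum: 8×12.011 + 1×35.450 + 7×1.008 + 1×15.999 = 154.593 → 154.59 g/mol.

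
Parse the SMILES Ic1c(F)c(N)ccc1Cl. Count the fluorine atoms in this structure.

Scan the SMILES for F atoms (remember two-letter symbols like Cl and Br are single atoms).
Fluorine count: 1.

1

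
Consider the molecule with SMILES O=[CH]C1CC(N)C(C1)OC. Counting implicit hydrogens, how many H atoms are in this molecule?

13

Walk through each heavy atom and fill implicit hydrogens from standard valence (C 4, N 3, O 2, S 2, halogen 1):
  atom 1: O, bond orders sum to 2 (valence 2) → 0 H
  atom 2: C with explicit H count 1
  atom 3: C, bond orders sum to 3 (valence 4) → 1 H
  atom 4: C, bond orders sum to 2 (valence 4) → 2 H
  atom 5: C, bond orders sum to 3 (valence 4) → 1 H
  atom 6: N, bond orders sum to 1 (valence 3) → 2 H
  atom 7: C, bond orders sum to 3 (valence 4) → 1 H
  atom 8: C, bond orders sum to 2 (valence 4) → 2 H
  atom 9: O, bond orders sum to 2 (valence 2) → 0 H
  atom 10: C, bond orders sum to 1 (valence 4) → 3 H
Total hydrogens: 13.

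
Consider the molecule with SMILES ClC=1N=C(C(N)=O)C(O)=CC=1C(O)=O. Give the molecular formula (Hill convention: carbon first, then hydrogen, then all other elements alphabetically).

C7H5ClN2O4

Walk through each heavy atom and fill implicit hydrogens from standard valence (C 4, N 3, O 2, S 2, halogen 1):
  atom 1: Cl (halogen, monovalent) → 0 H
  atom 2: C, bond orders sum to 4 (valence 4) → 0 H
  atom 3: N, bond orders sum to 3 (valence 3) → 0 H
  atom 4: C, bond orders sum to 4 (valence 4) → 0 H
  atom 5: C, bond orders sum to 4 (valence 4) → 0 H
  atom 6: N, bond orders sum to 1 (valence 3) → 2 H
  atom 7: O, bond orders sum to 2 (valence 2) → 0 H
  atom 8: C, bond orders sum to 4 (valence 4) → 0 H
  atom 9: O, bond orders sum to 1 (valence 2) → 1 H
  atom 10: C, bond orders sum to 3 (valence 4) → 1 H
  atom 11: C, bond orders sum to 4 (valence 4) → 0 H
  atom 12: C, bond orders sum to 4 (valence 4) → 0 H
  atom 13: O, bond orders sum to 1 (valence 2) → 1 H
  atom 14: O, bond orders sum to 2 (valence 2) → 0 H
Totals → C:7, H:5, Cl:1, N:2, O:4.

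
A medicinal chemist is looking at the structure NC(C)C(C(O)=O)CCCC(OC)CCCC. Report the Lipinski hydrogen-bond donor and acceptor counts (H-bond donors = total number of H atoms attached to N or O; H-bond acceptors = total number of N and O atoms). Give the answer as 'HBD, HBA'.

3, 4

Donors: find every N or O and count the H atoms it carries.
  atom 1 (N): bond orders sum to 1 → 2 H
  atom 6 (O): bond orders sum to 1 → 1 H
  atom 7 (O): bond orders sum to 2 → 0 H
  atom 12 (O): bond orders sum to 2 → 0 H
Lipinski HBD = 3.
Acceptors: N atoms = 1, O atoms = 3 → HBA = 4.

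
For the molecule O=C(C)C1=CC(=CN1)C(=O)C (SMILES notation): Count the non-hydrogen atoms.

11

Every atom symbol written in the SMILES (organic subset) is one heavy atom; implicit H are not written.
Heavy atoms by element → C:8, N:1, O:2.
Total: 11.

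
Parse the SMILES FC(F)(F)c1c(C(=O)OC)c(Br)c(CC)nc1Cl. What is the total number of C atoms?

Count every carbon token in the SMILES (each C, including those in ring-closure positions and inside branches).
Carbon count: 10.

10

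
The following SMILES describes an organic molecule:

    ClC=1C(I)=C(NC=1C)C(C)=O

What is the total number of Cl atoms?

Scan the SMILES for Cl atoms (remember two-letter symbols like Cl and Br are single atoms).
Chlorine count: 1.

1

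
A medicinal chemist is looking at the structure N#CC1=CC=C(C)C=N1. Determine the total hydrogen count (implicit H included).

6

Walk through each heavy atom and fill implicit hydrogens from standard valence (C 4, N 3, O 2, S 2, halogen 1):
  atom 1: N, bond orders sum to 3 (valence 3) → 0 H
  atom 2: C, bond orders sum to 4 (valence 4) → 0 H
  atom 3: C, bond orders sum to 4 (valence 4) → 0 H
  atom 4: C, bond orders sum to 3 (valence 4) → 1 H
  atom 5: C, bond orders sum to 3 (valence 4) → 1 H
  atom 6: C, bond orders sum to 4 (valence 4) → 0 H
  atom 7: C, bond orders sum to 1 (valence 4) → 3 H
  atom 8: C, bond orders sum to 3 (valence 4) → 1 H
  atom 9: N, bond orders sum to 3 (valence 3) → 0 H
Total hydrogens: 6.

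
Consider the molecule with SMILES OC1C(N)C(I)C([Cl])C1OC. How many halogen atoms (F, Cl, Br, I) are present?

Halogen atoms appear at heavy-atom positions 6, 8 (1×Cl, 1×I).
Other groups present: 1 ether, 1 hydroxyl, 1 primary amine.
Halogen count: 2.

2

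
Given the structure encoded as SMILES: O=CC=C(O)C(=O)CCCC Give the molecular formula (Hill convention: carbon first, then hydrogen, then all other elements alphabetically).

Walk through each heavy atom and fill implicit hydrogens from standard valence (C 4, N 3, O 2, S 2, halogen 1):
  atom 1: O, bond orders sum to 2 (valence 2) → 0 H
  atom 2: C, bond orders sum to 3 (valence 4) → 1 H
  atom 3: C, bond orders sum to 3 (valence 4) → 1 H
  atom 4: C, bond orders sum to 4 (valence 4) → 0 H
  atom 5: O, bond orders sum to 1 (valence 2) → 1 H
  atom 6: C, bond orders sum to 4 (valence 4) → 0 H
  atom 7: O, bond orders sum to 2 (valence 2) → 0 H
  atom 8: C, bond orders sum to 2 (valence 4) → 2 H
  atom 9: C, bond orders sum to 2 (valence 4) → 2 H
  atom 10: C, bond orders sum to 2 (valence 4) → 2 H
  atom 11: C, bond orders sum to 1 (valence 4) → 3 H
Totals → C:8, H:12, O:3.

C8H12O3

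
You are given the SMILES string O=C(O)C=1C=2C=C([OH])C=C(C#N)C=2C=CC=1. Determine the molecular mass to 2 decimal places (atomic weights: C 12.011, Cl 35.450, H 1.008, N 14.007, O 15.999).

First, the molecular formula is C12H7NO3 (counting implicit H from valence).
  C: 12 × 12.011 = 144.132
  H: 7 × 1.008 = 7.056
  N: 1 × 14.007 = 14.007
  O: 3 × 15.999 = 47.997
Sum: 12×12.011 + 7×1.008 + 1×14.007 + 3×15.999 = 213.192 → 213.19 g/mol.

213.19 g/mol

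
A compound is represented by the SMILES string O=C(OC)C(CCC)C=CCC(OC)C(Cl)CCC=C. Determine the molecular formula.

C16H27ClO3

Walk through each heavy atom and fill implicit hydrogens from standard valence (C 4, N 3, O 2, S 2, halogen 1):
  atom 1: O, bond orders sum to 2 (valence 2) → 0 H
  atom 2: C, bond orders sum to 4 (valence 4) → 0 H
  atom 3: O, bond orders sum to 2 (valence 2) → 0 H
  atom 4: C, bond orders sum to 1 (valence 4) → 3 H
  atom 5: C, bond orders sum to 3 (valence 4) → 1 H
  atom 6: C, bond orders sum to 2 (valence 4) → 2 H
  atom 7: C, bond orders sum to 2 (valence 4) → 2 H
  atom 8: C, bond orders sum to 1 (valence 4) → 3 H
  atom 9: C, bond orders sum to 3 (valence 4) → 1 H
  atom 10: C, bond orders sum to 3 (valence 4) → 1 H
  atom 11: C, bond orders sum to 2 (valence 4) → 2 H
  atom 12: C, bond orders sum to 3 (valence 4) → 1 H
  atom 13: O, bond orders sum to 2 (valence 2) → 0 H
  atom 14: C, bond orders sum to 1 (valence 4) → 3 H
  atom 15: C, bond orders sum to 3 (valence 4) → 1 H
  atom 16: Cl (halogen, monovalent) → 0 H
  atom 17: C, bond orders sum to 2 (valence 4) → 2 H
  atom 18: C, bond orders sum to 2 (valence 4) → 2 H
  atom 19: C, bond orders sum to 3 (valence 4) → 1 H
  atom 20: C, bond orders sum to 2 (valence 4) → 2 H
Totals → C:16, H:27, Cl:1, O:3.
In Hill order: C16H27ClO3.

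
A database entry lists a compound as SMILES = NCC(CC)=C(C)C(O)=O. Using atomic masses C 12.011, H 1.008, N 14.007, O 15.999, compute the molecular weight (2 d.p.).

143.19 g/mol

First, the molecular formula is C7H13NO2 (counting implicit H from valence).
  C: 7 × 12.011 = 84.077
  H: 13 × 1.008 = 13.104
  N: 1 × 14.007 = 14.007
  O: 2 × 15.999 = 31.998
Sum: 7×12.011 + 13×1.008 + 1×14.007 + 2×15.999 = 143.186 → 143.19 g/mol.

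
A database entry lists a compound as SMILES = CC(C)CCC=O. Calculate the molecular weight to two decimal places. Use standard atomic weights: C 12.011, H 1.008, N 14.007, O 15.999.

First, the molecular formula is C6H12O (counting implicit H from valence).
  C: 6 × 12.011 = 72.066
  H: 12 × 1.008 = 12.096
  O: 1 × 15.999 = 15.999
Sum: 6×12.011 + 12×1.008 + 1×15.999 = 100.161 → 100.16 g/mol.

100.16 g/mol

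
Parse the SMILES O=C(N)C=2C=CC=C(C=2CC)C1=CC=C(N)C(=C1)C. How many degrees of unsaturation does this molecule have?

Degree of unsaturation = (number of rings) + (number of π bonds).
Ring closures in the SMILES: 2.
π bonds: 7 double bonds (each 1 DoU) → 7 DoU from unsaturation.
Total DoU = 2 + 7 = 9.

9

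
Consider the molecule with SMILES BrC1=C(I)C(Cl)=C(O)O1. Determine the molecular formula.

C4HBrClIO2

Walk through each heavy atom and fill implicit hydrogens from standard valence (C 4, N 3, O 2, S 2, halogen 1):
  atom 1: Br (halogen, monovalent) → 0 H
  atom 2: C, bond orders sum to 4 (valence 4) → 0 H
  atom 3: C, bond orders sum to 4 (valence 4) → 0 H
  atom 4: I (halogen, monovalent) → 0 H
  atom 5: C, bond orders sum to 4 (valence 4) → 0 H
  atom 6: Cl (halogen, monovalent) → 0 H
  atom 7: C, bond orders sum to 4 (valence 4) → 0 H
  atom 8: O, bond orders sum to 1 (valence 2) → 1 H
  atom 9: O, bond orders sum to 2 (valence 2) → 0 H
Totals → C:4, H:1, Br:1, Cl:1, I:1, O:2.
In Hill order: C4HBrClIO2.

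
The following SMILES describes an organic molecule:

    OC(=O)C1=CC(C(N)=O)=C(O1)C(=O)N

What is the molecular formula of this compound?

C7H6N2O5

Walk through each heavy atom and fill implicit hydrogens from standard valence (C 4, N 3, O 2, S 2, halogen 1):
  atom 1: O, bond orders sum to 1 (valence 2) → 1 H
  atom 2: C, bond orders sum to 4 (valence 4) → 0 H
  atom 3: O, bond orders sum to 2 (valence 2) → 0 H
  atom 4: C, bond orders sum to 4 (valence 4) → 0 H
  atom 5: C, bond orders sum to 3 (valence 4) → 1 H
  atom 6: C, bond orders sum to 4 (valence 4) → 0 H
  atom 7: C, bond orders sum to 4 (valence 4) → 0 H
  atom 8: N, bond orders sum to 1 (valence 3) → 2 H
  atom 9: O, bond orders sum to 2 (valence 2) → 0 H
  atom 10: C, bond orders sum to 4 (valence 4) → 0 H
  atom 11: O, bond orders sum to 2 (valence 2) → 0 H
  atom 12: C, bond orders sum to 4 (valence 4) → 0 H
  atom 13: O, bond orders sum to 2 (valence 2) → 0 H
  atom 14: N, bond orders sum to 1 (valence 3) → 2 H
Totals → C:7, H:6, N:2, O:5.
In Hill order: C7H6N2O5.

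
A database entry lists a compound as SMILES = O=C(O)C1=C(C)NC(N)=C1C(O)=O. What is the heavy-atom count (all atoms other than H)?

Every atom symbol written in the SMILES (organic subset) is one heavy atom; implicit H are not written.
Heavy atoms by element → C:7, N:2, O:4.
Total: 13.

13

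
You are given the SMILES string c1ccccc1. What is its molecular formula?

Walk through each heavy atom and fill implicit hydrogens from standard valence (C 4, N 3, O 2, S 2, halogen 1); for lowercase aromatic atoms, an aromatic c carries 1 H when it has two neighbours and 0 H with three, and aromatic n carries 0 H:
  atom 1: aromatic c, 2 neighbours → 1 H
  atom 2: aromatic c, 2 neighbours → 1 H
  atom 3: aromatic c, 2 neighbours → 1 H
  atom 4: aromatic c, 2 neighbours → 1 H
  atom 5: aromatic c, 2 neighbours → 1 H
  atom 6: aromatic c, 2 neighbours → 1 H
Totals → C:6, H:6.
In Hill order: C6H6.

C6H6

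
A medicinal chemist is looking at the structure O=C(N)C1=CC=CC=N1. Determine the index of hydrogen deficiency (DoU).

Degree of unsaturation = (number of rings) + (number of π bonds).
Ring closures in the SMILES: 1.
π bonds: 4 double bonds (each 1 DoU) → 4 DoU from unsaturation.
Total DoU = 1 + 4 = 5.

5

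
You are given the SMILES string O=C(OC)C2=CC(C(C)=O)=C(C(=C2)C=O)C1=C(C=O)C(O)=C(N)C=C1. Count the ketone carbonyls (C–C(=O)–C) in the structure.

1

The ketone motif appears at heavy-atom position 8 in the SMILES.
Other groups present: 2 aldehyde, 1 ester, 1 hydroxyl, 1 primary amine.
Ketone count: 1.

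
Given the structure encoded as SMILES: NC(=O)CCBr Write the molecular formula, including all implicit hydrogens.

Walk through each heavy atom and fill implicit hydrogens from standard valence (C 4, N 3, O 2, S 2, halogen 1):
  atom 1: N, bond orders sum to 1 (valence 3) → 2 H
  atom 2: C, bond orders sum to 4 (valence 4) → 0 H
  atom 3: O, bond orders sum to 2 (valence 2) → 0 H
  atom 4: C, bond orders sum to 2 (valence 4) → 2 H
  atom 5: C, bond orders sum to 2 (valence 4) → 2 H
  atom 6: Br (halogen, monovalent) → 0 H
Totals → C:3, H:6, Br:1, N:1, O:1.

C3H6BrNO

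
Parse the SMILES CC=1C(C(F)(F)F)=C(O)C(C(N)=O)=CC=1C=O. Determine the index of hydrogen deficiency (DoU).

Degree of unsaturation = (number of rings) + (number of π bonds).
Ring closures in the SMILES: 1.
π bonds: 5 double bonds (each 1 DoU) → 5 DoU from unsaturation.
Total DoU = 1 + 5 = 6.

6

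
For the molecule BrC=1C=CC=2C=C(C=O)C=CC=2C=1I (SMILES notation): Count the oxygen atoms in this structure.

Scan the SMILES for O atoms (remember two-letter symbols like Cl and Br are single atoms).
Oxygen count: 1.

1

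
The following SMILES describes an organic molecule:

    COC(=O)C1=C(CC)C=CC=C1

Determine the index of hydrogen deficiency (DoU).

Molecular formula: C10H12O2.
DoU = (2C + 2 + N − H − X) / 2, where X is the halogen count and O/S are ignored.
    = (2·10 + 2 + 0 − 12 − 0) / 2 = 10 / 2 = 5.

5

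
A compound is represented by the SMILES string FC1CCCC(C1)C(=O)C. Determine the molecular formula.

Walk through each heavy atom and fill implicit hydrogens from standard valence (C 4, N 3, O 2, S 2, halogen 1):
  atom 1: F (halogen, monovalent) → 0 H
  atom 2: C, bond orders sum to 3 (valence 4) → 1 H
  atom 3: C, bond orders sum to 2 (valence 4) → 2 H
  atom 4: C, bond orders sum to 2 (valence 4) → 2 H
  atom 5: C, bond orders sum to 2 (valence 4) → 2 H
  atom 6: C, bond orders sum to 3 (valence 4) → 1 H
  atom 7: C, bond orders sum to 2 (valence 4) → 2 H
  atom 8: C, bond orders sum to 4 (valence 4) → 0 H
  atom 9: O, bond orders sum to 2 (valence 2) → 0 H
  atom 10: C, bond orders sum to 1 (valence 4) → 3 H
Totals → C:8, H:13, F:1, O:1.
In Hill order: C8H13FO.

C8H13FO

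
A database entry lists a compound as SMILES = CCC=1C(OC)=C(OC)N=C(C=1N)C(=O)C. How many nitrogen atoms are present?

Scan the SMILES for N atoms (remember two-letter symbols like Cl and Br are single atoms).
Nitrogen count: 2.

2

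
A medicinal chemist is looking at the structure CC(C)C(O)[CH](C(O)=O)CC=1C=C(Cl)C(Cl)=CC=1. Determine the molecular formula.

Walk through each heavy atom and fill implicit hydrogens from standard valence (C 4, N 3, O 2, S 2, halogen 1):
  atom 1: C, bond orders sum to 1 (valence 4) → 3 H
  atom 2: C, bond orders sum to 3 (valence 4) → 1 H
  atom 3: C, bond orders sum to 1 (valence 4) → 3 H
  atom 4: C, bond orders sum to 3 (valence 4) → 1 H
  atom 5: O, bond orders sum to 1 (valence 2) → 1 H
  atom 6: C with explicit H count 1
  atom 7: C, bond orders sum to 4 (valence 4) → 0 H
  atom 8: O, bond orders sum to 1 (valence 2) → 1 H
  atom 9: O, bond orders sum to 2 (valence 2) → 0 H
  atom 10: C, bond orders sum to 2 (valence 4) → 2 H
  atom 11: C, bond orders sum to 4 (valence 4) → 0 H
  atom 12: C, bond orders sum to 3 (valence 4) → 1 H
  atom 13: C, bond orders sum to 4 (valence 4) → 0 H
  atom 14: Cl (halogen, monovalent) → 0 H
  atom 15: C, bond orders sum to 4 (valence 4) → 0 H
  atom 16: Cl (halogen, monovalent) → 0 H
  atom 17: C, bond orders sum to 3 (valence 4) → 1 H
  atom 18: C, bond orders sum to 3 (valence 4) → 1 H
Totals → C:13, H:16, Cl:2, O:3.
In Hill order: C13H16Cl2O3.

C13H16Cl2O3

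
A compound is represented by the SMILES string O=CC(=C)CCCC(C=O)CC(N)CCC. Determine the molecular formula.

Walk through each heavy atom and fill implicit hydrogens from standard valence (C 4, N 3, O 2, S 2, halogen 1):
  atom 1: O, bond orders sum to 2 (valence 2) → 0 H
  atom 2: C, bond orders sum to 3 (valence 4) → 1 H
  atom 3: C, bond orders sum to 4 (valence 4) → 0 H
  atom 4: C, bond orders sum to 2 (valence 4) → 2 H
  atom 5: C, bond orders sum to 2 (valence 4) → 2 H
  atom 6: C, bond orders sum to 2 (valence 4) → 2 H
  atom 7: C, bond orders sum to 2 (valence 4) → 2 H
  atom 8: C, bond orders sum to 3 (valence 4) → 1 H
  atom 9: C, bond orders sum to 3 (valence 4) → 1 H
  atom 10: O, bond orders sum to 2 (valence 2) → 0 H
  atom 11: C, bond orders sum to 2 (valence 4) → 2 H
  atom 12: C, bond orders sum to 3 (valence 4) → 1 H
  atom 13: N, bond orders sum to 1 (valence 3) → 2 H
  atom 14: C, bond orders sum to 2 (valence 4) → 2 H
  atom 15: C, bond orders sum to 2 (valence 4) → 2 H
  atom 16: C, bond orders sum to 1 (valence 4) → 3 H
Totals → C:13, H:23, N:1, O:2.

C13H23NO2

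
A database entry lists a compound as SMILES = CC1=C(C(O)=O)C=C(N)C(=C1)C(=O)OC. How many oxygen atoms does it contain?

Scan the SMILES for O atoms (remember two-letter symbols like Cl and Br are single atoms).
Oxygen count: 4.

4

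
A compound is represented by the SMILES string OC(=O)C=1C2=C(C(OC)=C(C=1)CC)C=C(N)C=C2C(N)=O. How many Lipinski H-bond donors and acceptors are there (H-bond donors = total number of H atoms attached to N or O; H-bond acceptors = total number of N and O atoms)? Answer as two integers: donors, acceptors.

Donors: find every N or O and count the H atoms it carries.
  atom 1 (O): bond orders sum to 1 → 1 H
  atom 3 (O): bond orders sum to 2 → 0 H
  atom 8 (O): bond orders sum to 2 → 0 H
  atom 16 (N): bond orders sum to 1 → 2 H
  atom 20 (N): bond orders sum to 1 → 2 H
  atom 21 (O): bond orders sum to 2 → 0 H
Lipinski HBD = 5.
Acceptors: N atoms = 2, O atoms = 4 → HBA = 6.

5, 6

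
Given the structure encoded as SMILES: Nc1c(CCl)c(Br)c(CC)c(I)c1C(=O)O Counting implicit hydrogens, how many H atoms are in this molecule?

Walk through each heavy atom and fill implicit hydrogens from standard valence (C 4, N 3, O 2, S 2, halogen 1); for lowercase aromatic atoms, an aromatic c carries 1 H when it has two neighbours and 0 H with three, and aromatic n carries 0 H:
  atom 1: N, bond orders sum to 1 (valence 3) → 2 H
  atom 2: aromatic c, 3 neighbours → 0 H
  atom 3: aromatic c, 3 neighbours → 0 H
  atom 4: C, bond orders sum to 2 (valence 4) → 2 H
  atom 5: Cl (halogen, monovalent) → 0 H
  atom 6: aromatic c, 3 neighbours → 0 H
  atom 7: Br (halogen, monovalent) → 0 H
  atom 8: aromatic c, 3 neighbours → 0 H
  atom 9: C, bond orders sum to 2 (valence 4) → 2 H
  atom 10: C, bond orders sum to 1 (valence 4) → 3 H
  atom 11: aromatic c, 3 neighbours → 0 H
  atom 12: I (halogen, monovalent) → 0 H
  atom 13: aromatic c, 3 neighbours → 0 H
  atom 14: C, bond orders sum to 4 (valence 4) → 0 H
  atom 15: O, bond orders sum to 2 (valence 2) → 0 H
  atom 16: O, bond orders sum to 1 (valence 2) → 1 H
Total hydrogens: 10.

10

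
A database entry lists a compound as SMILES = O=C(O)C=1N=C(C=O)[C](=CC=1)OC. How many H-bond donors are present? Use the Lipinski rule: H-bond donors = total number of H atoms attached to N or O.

1

Donors: find every N or O and count the H atoms it carries.
  atom 1 (O): bond orders sum to 2 → 0 H
  atom 3 (O): bond orders sum to 1 → 1 H
  atom 5 (N): bond orders sum to 3 → 0 H
  atom 8 (O): bond orders sum to 2 → 0 H
  atom 12 (O): bond orders sum to 2 → 0 H
Lipinski HBD = 1.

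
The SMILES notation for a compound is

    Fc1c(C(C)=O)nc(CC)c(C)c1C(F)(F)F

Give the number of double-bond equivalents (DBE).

Molecular formula: C11H11F4NO.
DoU = (2C + 2 + N − H − X) / 2, where X is the halogen count and O/S are ignored.
    = (2·11 + 2 + 1 − 11 − 4) / 2 = 10 / 2 = 5.

5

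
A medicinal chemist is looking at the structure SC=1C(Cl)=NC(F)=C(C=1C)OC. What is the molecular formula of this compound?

C7H7ClFNOS

Walk through each heavy atom and fill implicit hydrogens from standard valence (C 4, N 3, O 2, S 2, halogen 1):
  atom 1: S, bond orders sum to 1 (valence 2) → 1 H
  atom 2: C, bond orders sum to 4 (valence 4) → 0 H
  atom 3: C, bond orders sum to 4 (valence 4) → 0 H
  atom 4: Cl (halogen, monovalent) → 0 H
  atom 5: N, bond orders sum to 3 (valence 3) → 0 H
  atom 6: C, bond orders sum to 4 (valence 4) → 0 H
  atom 7: F (halogen, monovalent) → 0 H
  atom 8: C, bond orders sum to 4 (valence 4) → 0 H
  atom 9: C, bond orders sum to 4 (valence 4) → 0 H
  atom 10: C, bond orders sum to 1 (valence 4) → 3 H
  atom 11: O, bond orders sum to 2 (valence 2) → 0 H
  atom 12: C, bond orders sum to 1 (valence 4) → 3 H
Totals → C:7, H:7, Cl:1, F:1, N:1, O:1, S:1.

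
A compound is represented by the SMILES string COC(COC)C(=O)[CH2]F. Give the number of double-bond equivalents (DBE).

1

Degree of unsaturation = (number of rings) + (number of π bonds).
Ring closures in the SMILES: 0.
π bonds: 1 double bond (each 1 DoU) → 1 DoU from unsaturation.
Total DoU = 0 + 1 = 1.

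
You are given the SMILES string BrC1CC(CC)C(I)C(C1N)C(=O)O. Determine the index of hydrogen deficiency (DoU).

Molecular formula: C9H15BrINO2.
DoU = (2C + 2 + N − H − X) / 2, where X is the halogen count and O/S are ignored.
    = (2·9 + 2 + 1 − 15 − 2) / 2 = 4 / 2 = 2.

2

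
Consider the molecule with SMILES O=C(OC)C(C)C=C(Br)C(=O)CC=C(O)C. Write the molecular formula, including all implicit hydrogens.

Walk through each heavy atom and fill implicit hydrogens from standard valence (C 4, N 3, O 2, S 2, halogen 1):
  atom 1: O, bond orders sum to 2 (valence 2) → 0 H
  atom 2: C, bond orders sum to 4 (valence 4) → 0 H
  atom 3: O, bond orders sum to 2 (valence 2) → 0 H
  atom 4: C, bond orders sum to 1 (valence 4) → 3 H
  atom 5: C, bond orders sum to 3 (valence 4) → 1 H
  atom 6: C, bond orders sum to 1 (valence 4) → 3 H
  atom 7: C, bond orders sum to 3 (valence 4) → 1 H
  atom 8: C, bond orders sum to 4 (valence 4) → 0 H
  atom 9: Br (halogen, monovalent) → 0 H
  atom 10: C, bond orders sum to 4 (valence 4) → 0 H
  atom 11: O, bond orders sum to 2 (valence 2) → 0 H
  atom 12: C, bond orders sum to 2 (valence 4) → 2 H
  atom 13: C, bond orders sum to 3 (valence 4) → 1 H
  atom 14: C, bond orders sum to 4 (valence 4) → 0 H
  atom 15: O, bond orders sum to 1 (valence 2) → 1 H
  atom 16: C, bond orders sum to 1 (valence 4) → 3 H
Totals → C:11, H:15, Br:1, O:4.

C11H15BrO4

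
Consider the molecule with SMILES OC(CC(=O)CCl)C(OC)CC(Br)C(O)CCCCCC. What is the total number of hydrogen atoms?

28

Walk through each heavy atom and fill implicit hydrogens from standard valence (C 4, N 3, O 2, S 2, halogen 1):
  atom 1: O, bond orders sum to 1 (valence 2) → 1 H
  atom 2: C, bond orders sum to 3 (valence 4) → 1 H
  atom 3: C, bond orders sum to 2 (valence 4) → 2 H
  atom 4: C, bond orders sum to 4 (valence 4) → 0 H
  atom 5: O, bond orders sum to 2 (valence 2) → 0 H
  atom 6: C, bond orders sum to 2 (valence 4) → 2 H
  atom 7: Cl (halogen, monovalent) → 0 H
  atom 8: C, bond orders sum to 3 (valence 4) → 1 H
  atom 9: O, bond orders sum to 2 (valence 2) → 0 H
  atom 10: C, bond orders sum to 1 (valence 4) → 3 H
  atom 11: C, bond orders sum to 2 (valence 4) → 2 H
  atom 12: C, bond orders sum to 3 (valence 4) → 1 H
  atom 13: Br (halogen, monovalent) → 0 H
  atom 14: C, bond orders sum to 3 (valence 4) → 1 H
  atom 15: O, bond orders sum to 1 (valence 2) → 1 H
  atom 16: C, bond orders sum to 2 (valence 4) → 2 H
  atom 17: C, bond orders sum to 2 (valence 4) → 2 H
  atom 18: C, bond orders sum to 2 (valence 4) → 2 H
  atom 19: C, bond orders sum to 2 (valence 4) → 2 H
  atom 20: C, bond orders sum to 2 (valence 4) → 2 H
  atom 21: C, bond orders sum to 1 (valence 4) → 3 H
Total hydrogens: 28.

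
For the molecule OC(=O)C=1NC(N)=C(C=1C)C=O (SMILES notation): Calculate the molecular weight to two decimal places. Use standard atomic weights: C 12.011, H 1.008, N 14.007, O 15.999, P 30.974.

First, the molecular formula is C7H8N2O3 (counting implicit H from valence).
  C: 7 × 12.011 = 84.077
  H: 8 × 1.008 = 8.064
  N: 2 × 14.007 = 28.014
  O: 3 × 15.999 = 47.997
Sum: 7×12.011 + 8×1.008 + 2×14.007 + 3×15.999 = 168.152 → 168.15 g/mol.

168.15 g/mol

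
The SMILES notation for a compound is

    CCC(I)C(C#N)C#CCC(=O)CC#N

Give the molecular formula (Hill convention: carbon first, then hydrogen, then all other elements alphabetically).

C11H11IN2O

Walk through each heavy atom and fill implicit hydrogens from standard valence (C 4, N 3, O 2, S 2, halogen 1):
  atom 1: C, bond orders sum to 1 (valence 4) → 3 H
  atom 2: C, bond orders sum to 2 (valence 4) → 2 H
  atom 3: C, bond orders sum to 3 (valence 4) → 1 H
  atom 4: I (halogen, monovalent) → 0 H
  atom 5: C, bond orders sum to 3 (valence 4) → 1 H
  atom 6: C, bond orders sum to 4 (valence 4) → 0 H
  atom 7: N, bond orders sum to 3 (valence 3) → 0 H
  atom 8: C, bond orders sum to 4 (valence 4) → 0 H
  atom 9: C, bond orders sum to 4 (valence 4) → 0 H
  atom 10: C, bond orders sum to 2 (valence 4) → 2 H
  atom 11: C, bond orders sum to 4 (valence 4) → 0 H
  atom 12: O, bond orders sum to 2 (valence 2) → 0 H
  atom 13: C, bond orders sum to 2 (valence 4) → 2 H
  atom 14: C, bond orders sum to 4 (valence 4) → 0 H
  atom 15: N, bond orders sum to 3 (valence 3) → 0 H
Totals → C:11, H:11, I:1, N:2, O:1.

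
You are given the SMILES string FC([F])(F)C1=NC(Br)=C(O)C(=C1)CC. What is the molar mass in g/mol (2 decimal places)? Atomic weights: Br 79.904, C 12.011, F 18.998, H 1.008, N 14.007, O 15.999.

First, the molecular formula is C8H7BrF3NO (counting implicit H from valence).
  Br: 1 × 79.904 = 79.904
  C: 8 × 12.011 = 96.088
  F: 3 × 18.998 = 56.994
  H: 7 × 1.008 = 7.056
  N: 1 × 14.007 = 14.007
  O: 1 × 15.999 = 15.999
Sum: 1×79.904 + 8×12.011 + 3×18.998 + 7×1.008 + 1×14.007 + 1×15.999 = 270.048 → 270.05 g/mol.

270.05 g/mol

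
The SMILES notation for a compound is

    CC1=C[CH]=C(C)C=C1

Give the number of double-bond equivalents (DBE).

Molecular formula: C8H10.
DoU = (2C + 2 + N − H − X) / 2, where X is the halogen count and O/S are ignored.
    = (2·8 + 2 + 0 − 10 − 0) / 2 = 8 / 2 = 4.

4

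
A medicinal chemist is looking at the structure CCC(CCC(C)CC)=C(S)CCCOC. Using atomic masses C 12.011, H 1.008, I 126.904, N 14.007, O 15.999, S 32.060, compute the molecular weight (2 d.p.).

244.44 g/mol

First, the molecular formula is C14H28OS (counting implicit H from valence).
  C: 14 × 12.011 = 168.154
  H: 28 × 1.008 = 28.224
  O: 1 × 15.999 = 15.999
  S: 1 × 32.060 = 32.060
Sum: 14×12.011 + 28×1.008 + 1×15.999 + 1×32.060 = 244.437 → 244.44 g/mol.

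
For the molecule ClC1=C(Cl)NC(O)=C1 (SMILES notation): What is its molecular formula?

C4H3Cl2NO

Walk through each heavy atom and fill implicit hydrogens from standard valence (C 4, N 3, O 2, S 2, halogen 1):
  atom 1: Cl (halogen, monovalent) → 0 H
  atom 2: C, bond orders sum to 4 (valence 4) → 0 H
  atom 3: C, bond orders sum to 4 (valence 4) → 0 H
  atom 4: Cl (halogen, monovalent) → 0 H
  atom 5: N, bond orders sum to 2 (valence 3) → 1 H
  atom 6: C, bond orders sum to 4 (valence 4) → 0 H
  atom 7: O, bond orders sum to 1 (valence 2) → 1 H
  atom 8: C, bond orders sum to 3 (valence 4) → 1 H
Totals → C:4, H:3, Cl:2, N:1, O:1.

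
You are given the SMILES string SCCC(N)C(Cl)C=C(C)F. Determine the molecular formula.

Walk through each heavy atom and fill implicit hydrogens from standard valence (C 4, N 3, O 2, S 2, halogen 1):
  atom 1: S, bond orders sum to 1 (valence 2) → 1 H
  atom 2: C, bond orders sum to 2 (valence 4) → 2 H
  atom 3: C, bond orders sum to 2 (valence 4) → 2 H
  atom 4: C, bond orders sum to 3 (valence 4) → 1 H
  atom 5: N, bond orders sum to 1 (valence 3) → 2 H
  atom 6: C, bond orders sum to 3 (valence 4) → 1 H
  atom 7: Cl (halogen, monovalent) → 0 H
  atom 8: C, bond orders sum to 3 (valence 4) → 1 H
  atom 9: C, bond orders sum to 4 (valence 4) → 0 H
  atom 10: C, bond orders sum to 1 (valence 4) → 3 H
  atom 11: F (halogen, monovalent) → 0 H
Totals → C:7, H:13, Cl:1, F:1, N:1, S:1.

C7H13ClFNS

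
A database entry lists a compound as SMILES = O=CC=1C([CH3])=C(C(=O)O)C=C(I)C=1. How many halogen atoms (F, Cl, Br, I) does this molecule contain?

Halogen atoms appear at heavy-atom position 12 (1×I).
Other groups present: 1 aldehyde, 1 carboxylic acid.
Halogen count: 1.

1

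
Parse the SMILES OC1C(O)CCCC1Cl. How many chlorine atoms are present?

1

Scan the SMILES for Cl atoms (remember two-letter symbols like Cl and Br are single atoms).
Chlorine count: 1.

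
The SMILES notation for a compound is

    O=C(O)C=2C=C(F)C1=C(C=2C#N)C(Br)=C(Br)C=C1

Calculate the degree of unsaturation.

Degree of unsaturation = (number of rings) + (number of π bonds).
Ring closures in the SMILES: 2.
π bonds: 6 double bonds (each 1 DoU), 1 triple bond (each 2 DoU) → 8 DoU from unsaturation.
Total DoU = 2 + 8 = 10.

10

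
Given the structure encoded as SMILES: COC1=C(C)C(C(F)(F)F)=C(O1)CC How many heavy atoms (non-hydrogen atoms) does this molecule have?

14

Every atom symbol written in the SMILES (organic subset) is one heavy atom; implicit H are not written.
Heavy atoms by element → C:9, F:3, O:2.
Total: 14.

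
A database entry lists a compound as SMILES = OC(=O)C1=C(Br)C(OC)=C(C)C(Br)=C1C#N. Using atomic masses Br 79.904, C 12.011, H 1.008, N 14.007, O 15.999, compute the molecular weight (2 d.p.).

First, the molecular formula is C10H7Br2NO3 (counting implicit H from valence).
  Br: 2 × 79.904 = 159.808
  C: 10 × 12.011 = 120.110
  H: 7 × 1.008 = 7.056
  N: 1 × 14.007 = 14.007
  O: 3 × 15.999 = 47.997
Sum: 2×79.904 + 10×12.011 + 7×1.008 + 1×14.007 + 3×15.999 = 348.978 → 348.98 g/mol.

348.98 g/mol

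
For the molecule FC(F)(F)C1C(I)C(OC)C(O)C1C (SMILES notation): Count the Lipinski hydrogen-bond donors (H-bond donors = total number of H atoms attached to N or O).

1

Donors: find every N or O and count the H atoms it carries.
  atom 9 (O): bond orders sum to 2 → 0 H
  atom 12 (O): bond orders sum to 1 → 1 H
Lipinski HBD = 1.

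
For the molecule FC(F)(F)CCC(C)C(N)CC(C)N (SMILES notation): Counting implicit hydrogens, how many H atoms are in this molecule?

Walk through each heavy atom and fill implicit hydrogens from standard valence (C 4, N 3, O 2, S 2, halogen 1):
  atom 1: F (halogen, monovalent) → 0 H
  atom 2: C, bond orders sum to 4 (valence 4) → 0 H
  atom 3: F (halogen, monovalent) → 0 H
  atom 4: F (halogen, monovalent) → 0 H
  atom 5: C, bond orders sum to 2 (valence 4) → 2 H
  atom 6: C, bond orders sum to 2 (valence 4) → 2 H
  atom 7: C, bond orders sum to 3 (valence 4) → 1 H
  atom 8: C, bond orders sum to 1 (valence 4) → 3 H
  atom 9: C, bond orders sum to 3 (valence 4) → 1 H
  atom 10: N, bond orders sum to 1 (valence 3) → 2 H
  atom 11: C, bond orders sum to 2 (valence 4) → 2 H
  atom 12: C, bond orders sum to 3 (valence 4) → 1 H
  atom 13: C, bond orders sum to 1 (valence 4) → 3 H
  atom 14: N, bond orders sum to 1 (valence 3) → 2 H
Total hydrogens: 19.

19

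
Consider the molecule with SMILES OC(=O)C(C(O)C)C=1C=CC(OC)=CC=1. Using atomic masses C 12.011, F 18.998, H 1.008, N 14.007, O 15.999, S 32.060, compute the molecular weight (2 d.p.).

210.23 g/mol

First, the molecular formula is C11H14O4 (counting implicit H from valence).
  C: 11 × 12.011 = 132.121
  H: 14 × 1.008 = 14.112
  O: 4 × 15.999 = 63.996
Sum: 11×12.011 + 14×1.008 + 4×15.999 = 210.229 → 210.23 g/mol.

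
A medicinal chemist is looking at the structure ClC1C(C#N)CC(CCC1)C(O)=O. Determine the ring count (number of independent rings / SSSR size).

In SMILES, each pair of matching ring-closure digits denotes one ring-closing bond; the number of such bonds equals the number of independent rings.
Ring-closure bonds here: 1.

1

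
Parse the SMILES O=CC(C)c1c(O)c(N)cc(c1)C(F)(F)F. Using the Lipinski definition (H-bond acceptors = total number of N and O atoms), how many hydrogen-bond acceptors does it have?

N atoms: 1; O atoms: 2.
Lipinski HBA = 1 + 2 = 3.

3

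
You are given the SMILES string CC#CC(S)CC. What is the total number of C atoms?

Count every carbon token in the SMILES (each C, including those in ring-closure positions and inside branches).
Carbon count: 6.

6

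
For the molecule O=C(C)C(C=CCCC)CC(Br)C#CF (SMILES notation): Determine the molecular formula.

C12H16BrFO

Walk through each heavy atom and fill implicit hydrogens from standard valence (C 4, N 3, O 2, S 2, halogen 1):
  atom 1: O, bond orders sum to 2 (valence 2) → 0 H
  atom 2: C, bond orders sum to 4 (valence 4) → 0 H
  atom 3: C, bond orders sum to 1 (valence 4) → 3 H
  atom 4: C, bond orders sum to 3 (valence 4) → 1 H
  atom 5: C, bond orders sum to 3 (valence 4) → 1 H
  atom 6: C, bond orders sum to 3 (valence 4) → 1 H
  atom 7: C, bond orders sum to 2 (valence 4) → 2 H
  atom 8: C, bond orders sum to 2 (valence 4) → 2 H
  atom 9: C, bond orders sum to 1 (valence 4) → 3 H
  atom 10: C, bond orders sum to 2 (valence 4) → 2 H
  atom 11: C, bond orders sum to 3 (valence 4) → 1 H
  atom 12: Br (halogen, monovalent) → 0 H
  atom 13: C, bond orders sum to 4 (valence 4) → 0 H
  atom 14: C, bond orders sum to 4 (valence 4) → 0 H
  atom 15: F (halogen, monovalent) → 0 H
Totals → C:12, H:16, Br:1, F:1, O:1.
In Hill order: C12H16BrFO.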